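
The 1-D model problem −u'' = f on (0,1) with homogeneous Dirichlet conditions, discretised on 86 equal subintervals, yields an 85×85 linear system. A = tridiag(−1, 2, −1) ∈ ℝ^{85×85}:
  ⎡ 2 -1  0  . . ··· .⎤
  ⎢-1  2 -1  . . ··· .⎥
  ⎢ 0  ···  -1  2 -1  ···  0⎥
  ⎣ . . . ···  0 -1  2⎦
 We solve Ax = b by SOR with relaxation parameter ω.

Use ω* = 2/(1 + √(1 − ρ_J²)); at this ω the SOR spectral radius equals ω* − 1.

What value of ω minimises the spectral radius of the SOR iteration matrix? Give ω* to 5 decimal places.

ω* = 1.92953

½·tridiag(1,0,1) at n=85: λ_k = cos(kπ/86); max |λ| at k=1 ⇒ ρ_J = cos(π/86) ≈ 0.99933.
√(1−ρ_J²) = |sin(π/86)| = 0.036522
ω* = 2/(1+0.036522) = 1.92953
ρ(B_{ω*}) = ω*−1 = 0.92953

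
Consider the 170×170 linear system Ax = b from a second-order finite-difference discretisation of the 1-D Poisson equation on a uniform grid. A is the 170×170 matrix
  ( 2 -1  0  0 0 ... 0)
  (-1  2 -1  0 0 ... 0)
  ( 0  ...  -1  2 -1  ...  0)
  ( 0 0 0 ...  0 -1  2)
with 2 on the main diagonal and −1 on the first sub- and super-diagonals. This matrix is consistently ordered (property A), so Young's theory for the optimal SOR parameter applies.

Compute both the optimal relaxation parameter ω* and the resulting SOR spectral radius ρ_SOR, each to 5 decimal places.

ρ_J = max_k |cos(kπ/171)| = cos(π/171) = 0.99983
√(1 − cos²(π/171)) = sin(π/171) ≈ 0.018371.
ω* = 2 / (1 + 0.018371) = 2 / 1.018371 ≈ 1.96392.
At ω = 1.96392 every |λ(B_ω)| = ω−1, so ρ_SOR = 0.96392.

ω* = 1.96392, ρ_SOR = 0.96392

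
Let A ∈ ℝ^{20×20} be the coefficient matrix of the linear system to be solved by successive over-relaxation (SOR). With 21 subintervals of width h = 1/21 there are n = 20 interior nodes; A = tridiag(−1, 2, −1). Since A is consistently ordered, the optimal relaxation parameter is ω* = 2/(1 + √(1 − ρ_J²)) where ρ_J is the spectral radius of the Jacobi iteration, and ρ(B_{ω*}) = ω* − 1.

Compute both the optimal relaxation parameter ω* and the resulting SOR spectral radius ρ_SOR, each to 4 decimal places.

ω* = 1.7406, ρ_SOR = 0.7406

B_J for the 20×20 system has eigenvalues cos(kπ/21); ρ_J = cos(π/21) = 0.9888.
√(1 − cos²(π/21)) = sin(π/21) ≈ 0.14904.
ω* = 2/(1 + 0.14904) = 2/1.14904 = 1.7406.
ρ(B_{ω*}) = ω*−1 = 0.7406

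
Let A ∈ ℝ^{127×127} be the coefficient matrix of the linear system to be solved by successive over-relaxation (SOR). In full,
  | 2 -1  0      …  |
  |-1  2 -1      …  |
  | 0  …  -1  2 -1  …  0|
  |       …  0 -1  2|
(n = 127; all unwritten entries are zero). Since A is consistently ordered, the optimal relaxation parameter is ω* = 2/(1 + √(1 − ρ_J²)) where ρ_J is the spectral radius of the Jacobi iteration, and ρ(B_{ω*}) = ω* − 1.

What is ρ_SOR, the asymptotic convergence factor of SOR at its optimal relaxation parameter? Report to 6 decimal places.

ρ_SOR = 0.952093

n=127: λ(B_J) = 1 − λ(A)/2 = cos(kπ/128); k=1 gives ρ_J = 0.999699.
√(1 − cos²(π/128)) = sin(π/128) ≈ 0.0245412.
Then 2/(1+√(1−ρ_J²)) = 2/(1+0.0245412); ω* = 2/1.0245412 = 1.952093.
[ρ_SOR] ω* − 1 = 0.952093.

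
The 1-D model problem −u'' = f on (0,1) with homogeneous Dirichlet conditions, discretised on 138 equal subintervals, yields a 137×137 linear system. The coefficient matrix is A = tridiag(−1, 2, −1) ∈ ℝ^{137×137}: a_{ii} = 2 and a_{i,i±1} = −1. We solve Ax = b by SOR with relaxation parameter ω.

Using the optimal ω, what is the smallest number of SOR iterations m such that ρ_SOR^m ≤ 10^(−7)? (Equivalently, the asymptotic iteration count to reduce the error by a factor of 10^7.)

m = 354

With n=137, ρ(Jacobi) = cos(π/138) = 0.9997409.
√(1−ρ_J²) = |sin(π/138)| = 0.0227632
ω* = 2/(1+0.0227632) = 1.9554869
At ω = 1.9554869 every |λ(B_ω)| = ω−1, so ρ_SOR = 0.9554869.
m ≥ 7·ln10 / (−ln 0.9554869) = 353.978; smallest integer m = 354.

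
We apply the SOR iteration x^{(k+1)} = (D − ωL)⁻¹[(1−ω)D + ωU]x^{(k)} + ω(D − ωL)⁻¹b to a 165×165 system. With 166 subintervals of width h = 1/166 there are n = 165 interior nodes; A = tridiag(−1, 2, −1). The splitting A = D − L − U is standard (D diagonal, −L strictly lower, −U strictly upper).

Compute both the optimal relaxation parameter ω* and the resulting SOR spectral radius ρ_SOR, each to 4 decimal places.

ω* = 1.9629, ρ_SOR = 0.9629

ρ_J = max_k |cos(kπ/166)| = cos(π/166) = 0.9998
√(1 − cos²(π/166)) = sin(π/166) ≈ 0.01892.
So ω* = 2/1.01892 = 1.9629 (Young).
[ρ_SOR] ω* − 1 = 0.9629.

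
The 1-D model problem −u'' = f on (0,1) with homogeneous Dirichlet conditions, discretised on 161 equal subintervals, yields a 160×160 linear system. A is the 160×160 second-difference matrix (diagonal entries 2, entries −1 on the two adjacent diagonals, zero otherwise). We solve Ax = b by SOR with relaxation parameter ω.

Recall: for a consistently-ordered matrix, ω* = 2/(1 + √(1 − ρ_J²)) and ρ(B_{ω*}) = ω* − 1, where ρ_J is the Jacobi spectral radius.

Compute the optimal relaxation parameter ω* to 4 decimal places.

ω* = 1.9617

B_J for the 160×160 system has eigenvalues cos(kπ/161); ρ_J = cos(π/161) = 0.9998.
√(1−ρ_J²) simplifies to sin(π/161) = 0.01951.
[ω*] 2 ÷ (1 + 0.01951) = 2 ÷ 1.01951 = 1.9617.
At ω = 1.9617 every |λ(B_ω)| = ω−1, so ρ_SOR = 0.9617.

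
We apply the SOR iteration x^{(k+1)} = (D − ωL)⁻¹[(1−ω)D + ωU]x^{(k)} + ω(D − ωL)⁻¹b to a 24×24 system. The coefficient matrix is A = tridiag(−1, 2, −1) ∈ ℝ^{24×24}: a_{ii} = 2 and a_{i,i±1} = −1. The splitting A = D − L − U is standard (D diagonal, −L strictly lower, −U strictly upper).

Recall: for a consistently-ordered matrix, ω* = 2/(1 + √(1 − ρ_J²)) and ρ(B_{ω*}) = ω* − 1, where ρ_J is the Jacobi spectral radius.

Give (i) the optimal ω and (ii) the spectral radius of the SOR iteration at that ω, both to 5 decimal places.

ω* = 1.77725, ρ_SOR = 0.77725

B_J for the 24×24 system has eigenvalues cos(kπ/25); ρ_J = cos(π/25) = 0.99211.
root = sin(π/25) = 0.125333  (since 1−cos² = sin²).
Young: ω* = 2/(1+√(1−ρ_J²)) = 2/(1+0.125333) = 2/1.125333 = 1.77725.
ρ(B_{ω*}) = ω*−1 = 0.77725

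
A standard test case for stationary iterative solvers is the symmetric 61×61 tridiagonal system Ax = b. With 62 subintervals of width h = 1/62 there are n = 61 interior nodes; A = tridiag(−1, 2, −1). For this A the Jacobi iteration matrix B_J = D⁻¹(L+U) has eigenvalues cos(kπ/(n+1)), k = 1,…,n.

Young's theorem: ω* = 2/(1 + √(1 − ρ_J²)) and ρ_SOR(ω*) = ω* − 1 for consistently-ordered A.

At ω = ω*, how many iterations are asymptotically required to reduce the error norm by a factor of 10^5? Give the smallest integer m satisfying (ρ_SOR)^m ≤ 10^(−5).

m = 114

n=61: λ(B_J) = 1 − λ(A)/2 = cos(kπ/62); k=1 gives ρ_J = 0.9987165.
root = sin(π/62) = 0.0506492  (since 1−cos² = sin²).
ω* = 2/(1+0.0506492) = 1.9035849
and ρ(B_{ω*}) = 1.9035849 − 1 = 0.9035849.
ρ_SOR^m ≤ 10^(−5) ⇔ m ≥ 5·ln10/(−ln 0.9035849) = 11.5129/0.101385 = 113.556; m = ⌈113.556⌉ = 114.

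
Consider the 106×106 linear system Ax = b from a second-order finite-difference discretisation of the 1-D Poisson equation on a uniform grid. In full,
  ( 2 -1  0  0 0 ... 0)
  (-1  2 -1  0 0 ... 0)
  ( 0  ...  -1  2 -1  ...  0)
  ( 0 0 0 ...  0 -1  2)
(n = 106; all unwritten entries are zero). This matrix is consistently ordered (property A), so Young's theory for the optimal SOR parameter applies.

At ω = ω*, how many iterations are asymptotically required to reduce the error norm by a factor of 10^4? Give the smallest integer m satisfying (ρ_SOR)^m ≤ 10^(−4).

m = 157

B_J for the 106×106 system has eigenvalues cos(kπ/107); ρ_J = cos(π/107) = 0.9995690.
√(1−ρ_J²) = |sin(π/107)| = 0.0293565
Then 2/(1+√(1−ρ_J²)) = 2/(1+0.0293565); ω* = 2/1.0293565 = 1.9429615.
ρ_SOR = ω* − 1 ≈ 0.9429615.
ρ_SOR^m ≤ 10^(−4) ⇔ m ≥ 4·ln10/(−ln 0.9429615) = 9.21034/0.0587298 = 156.826; m = ⌈156.826⌉ = 157.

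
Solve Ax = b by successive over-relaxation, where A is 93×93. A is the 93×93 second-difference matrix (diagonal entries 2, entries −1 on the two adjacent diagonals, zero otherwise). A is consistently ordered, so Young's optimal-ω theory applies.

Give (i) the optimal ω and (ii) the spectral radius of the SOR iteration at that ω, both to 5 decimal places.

ρ_J = max_k |cos(kπ/94)| = cos(π/94) = 0.99944
√(1−ρ_J²) = |sin(π/94)| = 0.033415
ω* = 2 / (1 + 0.033415) = 2 / 1.033415 ≈ 1.93533.
ρ_SOR = ω* − 1 = 1.93533 − 1 = 0.93533.

ω* = 1.93533, ρ_SOR = 0.93533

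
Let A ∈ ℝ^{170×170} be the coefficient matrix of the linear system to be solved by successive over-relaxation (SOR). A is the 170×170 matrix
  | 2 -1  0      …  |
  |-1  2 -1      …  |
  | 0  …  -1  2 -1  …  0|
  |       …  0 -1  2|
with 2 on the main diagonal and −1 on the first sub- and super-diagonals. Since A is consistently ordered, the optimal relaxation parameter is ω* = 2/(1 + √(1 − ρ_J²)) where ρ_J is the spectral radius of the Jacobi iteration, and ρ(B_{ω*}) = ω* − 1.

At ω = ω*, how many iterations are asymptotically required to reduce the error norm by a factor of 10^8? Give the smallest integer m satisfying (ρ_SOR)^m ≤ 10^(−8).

spectrum of D⁻¹(L+U) = {cos(kπ/171) : 1≤k≤170}; ρ_J = cos(π/171) = 0.9998312.
root = sin(π/171) = 0.0183709  (since 1−cos² = sin²).
Then 2/(1+√(1−ρ_J²)) = 2/(1+0.0183709); ω* = 2/1.0183709 = 1.9639210.
ρ_SOR = ω* − 1 ≈ 0.9639210.
For 8 digits: m = 8·ln10 / (−ln 0.9639210) = 18.4207/0.0367459 = 501.299; round up → m = 502.

m = 502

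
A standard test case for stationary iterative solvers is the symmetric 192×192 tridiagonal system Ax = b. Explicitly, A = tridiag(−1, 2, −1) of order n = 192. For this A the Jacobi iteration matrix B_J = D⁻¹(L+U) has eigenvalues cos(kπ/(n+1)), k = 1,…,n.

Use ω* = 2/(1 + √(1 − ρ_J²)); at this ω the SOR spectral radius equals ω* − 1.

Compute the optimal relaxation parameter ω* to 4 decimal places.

B_J for the 192×192 system has eigenvalues cos(kπ/193); ρ_J = cos(π/193) = 0.9999.
root = sin(π/193) = 0.01628  (since 1−cos² = sin²).
So ω* = 2/1.01628 = 1.9680 (Young).
Hence ρ(B_{ω*}) = 1.9680 − 1 = 0.9680.

ω* = 1.9680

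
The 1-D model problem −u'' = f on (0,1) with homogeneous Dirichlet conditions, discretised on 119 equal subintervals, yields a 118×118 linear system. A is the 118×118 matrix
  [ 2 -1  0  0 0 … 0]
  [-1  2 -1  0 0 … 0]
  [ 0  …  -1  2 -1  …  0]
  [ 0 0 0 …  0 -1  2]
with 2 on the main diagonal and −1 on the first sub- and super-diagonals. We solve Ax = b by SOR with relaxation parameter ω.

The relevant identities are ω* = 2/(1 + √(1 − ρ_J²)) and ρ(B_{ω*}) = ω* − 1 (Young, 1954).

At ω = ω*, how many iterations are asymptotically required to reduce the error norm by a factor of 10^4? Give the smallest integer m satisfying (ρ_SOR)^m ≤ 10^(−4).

[ρ_J] n=118: ρ(B_J) = cos(π/(n+1)) = cos(π/119) = 0.9996515.
√(1−ρ_J²) = |sin(π/119)| = 0.0263969
Young: ω* = 2/(1+√(1−ρ_J²)) = 2/(1+0.0263969) = 2/1.0263969 = 1.9485640.
ρ(B_{ω*}) = ω*−1 = 0.9485640
For 4 digits: m = 4·ln10 / (−ln 0.9485640) = 9.21034/0.052806 = 174.418; round up → m = 175.

m = 175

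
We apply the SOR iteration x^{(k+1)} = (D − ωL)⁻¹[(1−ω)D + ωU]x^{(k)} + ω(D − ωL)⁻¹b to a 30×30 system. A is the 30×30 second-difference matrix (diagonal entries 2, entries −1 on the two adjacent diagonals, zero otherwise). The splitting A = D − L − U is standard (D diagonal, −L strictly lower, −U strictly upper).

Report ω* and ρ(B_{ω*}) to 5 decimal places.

ω* = 1.81625, ρ_SOR = 0.81625

½·tridiag(1,0,1) at n=30: λ_k = cos(kπ/31); max |λ| at k=1 ⇒ ρ_J = cos(π/31) ≈ 0.99487.
√(1−ρ_J²) = |sin(π/31)| = 0.101168
ω* = 2/(1+0.101168) = 1.81625
ρ_SOR = ω* − 1 = 1.81625 − 1 = 0.81625.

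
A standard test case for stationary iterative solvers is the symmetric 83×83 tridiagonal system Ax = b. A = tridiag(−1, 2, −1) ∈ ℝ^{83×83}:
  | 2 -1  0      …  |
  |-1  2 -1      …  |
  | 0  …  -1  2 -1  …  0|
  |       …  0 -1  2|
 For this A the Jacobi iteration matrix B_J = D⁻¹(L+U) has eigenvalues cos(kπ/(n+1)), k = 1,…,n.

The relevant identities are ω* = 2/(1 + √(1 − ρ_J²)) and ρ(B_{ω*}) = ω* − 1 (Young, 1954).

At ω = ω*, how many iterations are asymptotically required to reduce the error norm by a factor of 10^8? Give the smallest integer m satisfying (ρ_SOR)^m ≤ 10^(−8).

m = 247

n=83: λ(B_J) = 1 − λ(A)/2 = cos(kπ/84); k=1 gives ρ_J = 0.9993007.
1 − cos²(π/84) = sin²(π/84) ⇒ √(1−ρ_J²) = sin(π/84) = 0.0373912.
ω* = 2 / (1 + 0.0373912) = 2 / 1.0373912 ≈ 1.9279130.
At ω = 1.9279130 every |λ(B_ω)| = ω−1, so ρ_SOR = 0.9279130.
For 8 digits: m = 8·ln10 / (−ln 0.9279130) = 18.4207/0.0748173 = 246.209; round up → m = 247.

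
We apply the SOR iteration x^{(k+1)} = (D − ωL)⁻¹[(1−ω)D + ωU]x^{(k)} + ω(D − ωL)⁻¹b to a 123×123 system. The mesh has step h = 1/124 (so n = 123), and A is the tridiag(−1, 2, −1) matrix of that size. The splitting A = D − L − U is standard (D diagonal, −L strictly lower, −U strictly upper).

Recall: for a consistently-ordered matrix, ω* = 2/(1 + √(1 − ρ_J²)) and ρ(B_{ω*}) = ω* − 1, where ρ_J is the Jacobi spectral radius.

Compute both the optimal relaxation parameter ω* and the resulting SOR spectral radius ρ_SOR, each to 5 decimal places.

n=123: λ(B_J) = 1 − λ(A)/2 = cos(kπ/124); k=1 gives ρ_J = 0.99968.
√(1 − cos²(π/124)) = sin(π/124) ≈ 0.025333.
Then 2/(1+√(1−ρ_J²)) = 2/(1+0.025333); ω* = 2/1.025333 = 1.95059.
ρ_SOR = ω* − 1 = 1.95059 − 1 = 0.95059.

ω* = 1.95059, ρ_SOR = 0.95059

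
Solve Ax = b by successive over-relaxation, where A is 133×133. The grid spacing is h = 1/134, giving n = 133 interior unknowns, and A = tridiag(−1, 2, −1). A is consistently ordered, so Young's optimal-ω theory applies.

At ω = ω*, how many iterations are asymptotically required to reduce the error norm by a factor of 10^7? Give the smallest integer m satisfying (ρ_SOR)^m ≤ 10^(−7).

[ρ_J] n=133: ρ(B_J) = cos(π/(n+1)) = cos(π/134) = 0.9997252.
√(1−ρ_J²) simplifies to sin(π/134) = 0.0234426.
ω* = 2 / (1 + 0.0234426) = 2 / 1.0234426 ≈ 1.9541887.
ρ(B_{ω*}) = ω*−1 = 0.9541887
m ≥ 7·ln10 / (−ln 0.9541887) = 343.715; smallest integer m = 344.

m = 344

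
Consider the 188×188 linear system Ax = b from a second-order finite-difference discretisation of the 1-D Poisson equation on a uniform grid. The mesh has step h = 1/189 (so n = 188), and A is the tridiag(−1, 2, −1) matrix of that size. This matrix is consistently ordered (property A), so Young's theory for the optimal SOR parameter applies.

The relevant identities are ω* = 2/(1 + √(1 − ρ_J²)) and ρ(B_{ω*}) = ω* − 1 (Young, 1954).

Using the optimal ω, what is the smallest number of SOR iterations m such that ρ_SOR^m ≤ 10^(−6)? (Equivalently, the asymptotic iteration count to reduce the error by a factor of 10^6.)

½·tridiag(1,0,1) at n=188: λ_k = cos(kπ/189); max |λ| at k=1 ⇒ ρ_J = cos(π/189) ≈ 0.9998619.
1 − cos²(π/189) = sin²(π/189) ⇒ √(1−ρ_J²) = sin(π/189) = 0.0166214.
Young: ω* = 2/(1+√(1−ρ_J²)) = 2/(1+0.0166214) = 2/1.0166214 = 1.9673007.
and ρ(B_{ω*}) = 1.9673007 − 1 = 0.9673007.
6·ln10 = 13.8155; −ln(0.9673007) = 0.0332459; m = ⌈13.8155/0.0332459⌉ = ⌈415.555⌉ = 416.

m = 416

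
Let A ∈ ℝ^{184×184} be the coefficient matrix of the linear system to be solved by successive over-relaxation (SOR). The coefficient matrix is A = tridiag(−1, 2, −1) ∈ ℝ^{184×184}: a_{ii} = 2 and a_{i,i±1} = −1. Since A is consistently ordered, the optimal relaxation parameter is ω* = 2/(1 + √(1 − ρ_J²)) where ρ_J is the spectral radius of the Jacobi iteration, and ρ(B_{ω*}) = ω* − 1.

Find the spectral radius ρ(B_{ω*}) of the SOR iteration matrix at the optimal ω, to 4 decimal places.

ρ_SOR = 0.9666

½·tridiag(1,0,1) at n=184: λ_k = cos(kπ/185); max |λ| at k=1 ⇒ ρ_J = cos(π/185) ≈ 0.9999.
1 − cos²(π/185) = sin²(π/185) ⇒ √(1−ρ_J²) = sin(π/185) = 0.01698.
ω* = 2/(1+0.01698) = 1.9666
ρ_SOR = ω* − 1 ≈ 0.9666.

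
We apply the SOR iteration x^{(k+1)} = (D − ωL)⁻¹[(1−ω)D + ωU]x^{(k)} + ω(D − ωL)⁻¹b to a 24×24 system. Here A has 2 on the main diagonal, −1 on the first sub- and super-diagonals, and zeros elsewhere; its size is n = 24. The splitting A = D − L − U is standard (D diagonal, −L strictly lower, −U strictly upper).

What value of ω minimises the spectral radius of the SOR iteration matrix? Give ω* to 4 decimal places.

ω* = 1.7773

B_J for the 24×24 system has eigenvalues cos(kπ/25); ρ_J = cos(π/25) = 0.9921.
√(1−ρ_J²) simplifies to sin(π/25) = 0.12533.
ω* = 2/(1 + 0.12533) = 2/1.12533 = 1.7773.
ρ_SOR = ω* − 1 ≈ 0.7773.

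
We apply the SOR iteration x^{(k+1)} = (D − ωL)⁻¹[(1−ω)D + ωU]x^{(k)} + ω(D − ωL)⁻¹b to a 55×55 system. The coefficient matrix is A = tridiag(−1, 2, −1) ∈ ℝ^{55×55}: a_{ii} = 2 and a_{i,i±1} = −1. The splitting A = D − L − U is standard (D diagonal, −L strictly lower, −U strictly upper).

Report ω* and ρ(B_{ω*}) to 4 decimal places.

With n=55, ρ(Jacobi) = cos(π/56) = 0.9984.
root = sin(π/56) = 0.05607  (since 1−cos² = sin²).
Young: ω* = 2/(1+√(1−ρ_J²)) = 2/(1+0.05607) = 2/1.05607 = 1.8938.
[ρ_SOR] ω* − 1 = 0.8938.

ω* = 1.8938, ρ_SOR = 0.8938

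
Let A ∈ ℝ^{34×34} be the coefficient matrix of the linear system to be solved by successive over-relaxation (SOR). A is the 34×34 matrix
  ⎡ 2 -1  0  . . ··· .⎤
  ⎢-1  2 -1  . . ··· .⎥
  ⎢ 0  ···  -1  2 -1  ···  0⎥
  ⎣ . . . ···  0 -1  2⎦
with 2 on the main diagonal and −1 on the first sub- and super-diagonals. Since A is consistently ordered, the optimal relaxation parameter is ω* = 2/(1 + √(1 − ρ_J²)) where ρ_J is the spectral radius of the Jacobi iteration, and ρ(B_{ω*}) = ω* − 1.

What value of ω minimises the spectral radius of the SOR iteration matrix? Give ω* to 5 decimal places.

ρ_J = max_k |cos(kπ/35)| = cos(π/35) = 0.99597
root = sin(π/35) = 0.089639  (since 1−cos² = sin²).
[ω*] 2 ÷ (1 + 0.089639) = 2 ÷ 1.089639 = 1.83547.
Hence ρ(B_{ω*}) = 1.83547 − 1 = 0.83547.

ω* = 1.83547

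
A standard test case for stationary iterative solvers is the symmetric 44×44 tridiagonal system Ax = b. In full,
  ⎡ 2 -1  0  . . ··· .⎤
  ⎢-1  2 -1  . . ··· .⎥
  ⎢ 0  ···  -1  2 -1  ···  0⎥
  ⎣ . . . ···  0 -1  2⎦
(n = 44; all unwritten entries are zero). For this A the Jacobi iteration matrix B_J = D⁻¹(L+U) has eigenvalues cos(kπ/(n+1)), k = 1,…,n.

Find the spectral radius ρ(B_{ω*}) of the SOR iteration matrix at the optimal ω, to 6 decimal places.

ρ_SOR = 0.869584

½·tridiag(1,0,1) at n=44: λ_k = cos(kπ/45); max |λ| at k=1 ⇒ ρ_J = cos(π/45) ≈ 0.997564.
root = sin(π/45) = 0.0697565  (since 1−cos² = sin²).
ω* = 2/(1+0.0697565) = 1.869584
and ρ(B_{ω*}) = 1.869584 − 1 = 0.869584.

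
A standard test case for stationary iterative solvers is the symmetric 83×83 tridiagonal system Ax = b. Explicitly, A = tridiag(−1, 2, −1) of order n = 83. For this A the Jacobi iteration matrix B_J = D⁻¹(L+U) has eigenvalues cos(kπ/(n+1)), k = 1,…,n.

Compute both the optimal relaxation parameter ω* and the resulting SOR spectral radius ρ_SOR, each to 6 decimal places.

B_J for the 83×83 system has eigenvalues cos(kπ/84); ρ_J = cos(π/84) = 0.999301.
√(1−ρ_J²) = |sin(π/84)| = 0.0373912
So ω* = 2/1.0373912 = 1.927913 (Young).
Hence ρ(B_{ω*}) = 1.927913 − 1 = 0.927913.

ω* = 1.927913, ρ_SOR = 0.927913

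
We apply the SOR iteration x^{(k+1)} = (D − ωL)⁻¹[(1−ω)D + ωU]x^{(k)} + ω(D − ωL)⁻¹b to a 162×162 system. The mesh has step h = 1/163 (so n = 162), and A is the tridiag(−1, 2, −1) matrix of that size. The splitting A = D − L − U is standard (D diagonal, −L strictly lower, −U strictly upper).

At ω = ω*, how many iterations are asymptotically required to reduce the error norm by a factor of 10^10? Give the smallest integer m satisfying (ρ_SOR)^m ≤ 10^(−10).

ρ_J = max_k |cos(kπ/163)| = cos(π/163) = 0.9998143
√(1−ρ_J²) simplifies to sin(π/163) = 0.0192724.
ω* = 2 / (1 + 0.0192724) = 2 / 1.0192724 ≈ 1.9621840.
[ρ_SOR] ω* − 1 = 0.9621840.
For 10 digits: m = 10·ln10 / (−ln 0.9621840) = 23.0259/0.0385496 = 597.306; round up → m = 598.

m = 598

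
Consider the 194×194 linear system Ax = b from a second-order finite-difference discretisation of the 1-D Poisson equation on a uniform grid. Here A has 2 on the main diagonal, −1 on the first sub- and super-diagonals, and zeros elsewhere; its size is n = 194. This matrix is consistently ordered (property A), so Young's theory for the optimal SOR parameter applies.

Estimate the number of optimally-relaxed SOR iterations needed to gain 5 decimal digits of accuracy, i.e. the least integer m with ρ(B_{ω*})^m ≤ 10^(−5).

m = 358

spectrum of D⁻¹(L+U) = {cos(kπ/195) : 1≤k≤194}; ρ_J = cos(π/195) = 0.9998702.
√(1 − cos²(π/195)) = sin(π/195) ≈ 0.0161100.
ω* = 2/(1+0.0161100) = 1.9682908
At ω = 1.9682908 every |λ(B_ω)| = ω−1, so ρ_SOR = 0.9682908.
(0.9682908)^m ≤ 10^{−5}  ⇒  m·ln(0.9682908) ≤ −5·ln10  ⇒  m ≥ 357.290  ⇒  m = 358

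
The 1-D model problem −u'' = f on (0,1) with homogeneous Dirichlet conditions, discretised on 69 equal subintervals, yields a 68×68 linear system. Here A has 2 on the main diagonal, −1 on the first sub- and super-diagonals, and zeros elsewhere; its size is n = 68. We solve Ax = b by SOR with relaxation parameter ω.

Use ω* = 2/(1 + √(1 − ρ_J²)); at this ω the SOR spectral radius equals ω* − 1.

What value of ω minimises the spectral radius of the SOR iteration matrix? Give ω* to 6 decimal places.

ω* = 1.912934

spectrum of D⁻¹(L+U) = {cos(kπ/69) : 1≤k≤68}; ρ_J = cos(π/69) = 0.998964.
1 − cos²(π/69) = sin²(π/69) ⇒ √(1−ρ_J²) = sin(π/69) = 0.0455146.
ω* = 2/(1 + 0.0455146) = 2/1.0455146 = 1.912934.
ρ(B_{ω*}) = ω*−1 = 0.912934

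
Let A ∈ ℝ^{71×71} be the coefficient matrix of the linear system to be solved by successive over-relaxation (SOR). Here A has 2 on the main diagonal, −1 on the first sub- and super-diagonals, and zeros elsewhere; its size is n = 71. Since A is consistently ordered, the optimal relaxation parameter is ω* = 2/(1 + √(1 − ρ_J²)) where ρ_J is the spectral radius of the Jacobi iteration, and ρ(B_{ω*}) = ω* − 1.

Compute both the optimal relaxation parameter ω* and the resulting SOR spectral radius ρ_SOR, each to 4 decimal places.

[ρ_J] n=71: ρ(B_J) = cos(π/(n+1)) = cos(π/72) = 0.9990.
root = sin(π/72) = 0.04362  (since 1−cos² = sin²).
Young: ω* = 2/(1+√(1−ρ_J²)) = 2/(1+0.04362) = 2/1.04362 = 1.9164.
ρ_SOR = ω* − 1 ≈ 0.9164.

ω* = 1.9164, ρ_SOR = 0.9164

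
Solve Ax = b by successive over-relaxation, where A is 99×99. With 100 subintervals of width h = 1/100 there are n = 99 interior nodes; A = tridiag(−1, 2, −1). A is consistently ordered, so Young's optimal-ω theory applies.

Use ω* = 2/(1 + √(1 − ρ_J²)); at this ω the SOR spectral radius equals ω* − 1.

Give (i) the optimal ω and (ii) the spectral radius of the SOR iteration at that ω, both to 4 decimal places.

ω* = 1.9391, ρ_SOR = 0.9391

n=99: λ(B_J) = 1 − λ(A)/2 = cos(kπ/100); k=1 gives ρ_J = 0.9995.
√(1−ρ_J²) simplifies to sin(π/100) = 0.03141.
ω* = 2/(1 + 0.03141) = 2/1.03141 = 1.9391.
At ω = 1.9391 every |λ(B_ω)| = ω−1, so ρ_SOR = 0.9391.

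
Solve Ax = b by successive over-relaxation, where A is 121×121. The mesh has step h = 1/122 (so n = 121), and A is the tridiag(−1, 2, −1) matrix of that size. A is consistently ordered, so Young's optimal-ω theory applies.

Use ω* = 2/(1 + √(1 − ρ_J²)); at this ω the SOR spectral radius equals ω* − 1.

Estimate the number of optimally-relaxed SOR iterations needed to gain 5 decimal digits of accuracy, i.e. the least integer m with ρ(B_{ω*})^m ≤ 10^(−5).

n=121: λ(B_J) = 1 − λ(A)/2 = cos(kπ/122); k=1 gives ρ_J = 0.9996685.
√(1−ρ_J²) = |sin(π/122)| = 0.0257479
Young: ω* = 2/(1+√(1−ρ_J²)) = 2/(1+0.0257479) = 2/1.0257479 = 1.9497968.
and ρ(B_{ω*}) = 1.9497968 − 1 = 0.9497968.
(0.9497968)^m ≤ 10^{−5}  ⇒  m·ln(0.9497968) ≤ −5·ln10  ⇒  m ≥ 223.520  ⇒  m = 224

m = 224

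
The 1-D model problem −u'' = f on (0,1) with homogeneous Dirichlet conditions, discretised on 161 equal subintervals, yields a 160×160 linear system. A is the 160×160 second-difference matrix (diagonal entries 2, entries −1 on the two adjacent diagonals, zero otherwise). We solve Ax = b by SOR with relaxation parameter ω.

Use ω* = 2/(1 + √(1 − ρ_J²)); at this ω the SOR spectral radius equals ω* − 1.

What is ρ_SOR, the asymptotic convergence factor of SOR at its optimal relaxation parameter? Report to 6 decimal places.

spectrum of D⁻¹(L+U) = {cos(kπ/161) : 1≤k≤160}; ρ_J = cos(π/161) = 0.999810.
√(1−ρ_J²) = |sin(π/161)| = 0.0195118
So ω* = 2/1.0195118 = 1.961723 (Young).
ρ_SOR = ω* − 1 ≈ 0.961723.

ρ_SOR = 0.961723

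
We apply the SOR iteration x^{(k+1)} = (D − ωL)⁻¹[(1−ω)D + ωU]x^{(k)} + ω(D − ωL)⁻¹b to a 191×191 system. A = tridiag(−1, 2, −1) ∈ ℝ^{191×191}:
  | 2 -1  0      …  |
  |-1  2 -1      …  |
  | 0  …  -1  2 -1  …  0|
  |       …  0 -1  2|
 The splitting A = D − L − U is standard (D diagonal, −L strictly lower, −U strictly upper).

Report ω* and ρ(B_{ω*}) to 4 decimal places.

ω* = 1.9678, ρ_SOR = 0.9678

spectrum of D⁻¹(L+U) = {cos(kπ/192) : 1≤k≤191}; ρ_J = cos(π/192) = 0.9999.
root = sin(π/192) = 0.01636  (since 1−cos² = sin²).
Young: ω* = 2/(1+√(1−ρ_J²)) = 2/(1+0.01636) = 2/1.01636 = 1.9678.
ρ(B_{ω*}) = ω*−1 = 0.9678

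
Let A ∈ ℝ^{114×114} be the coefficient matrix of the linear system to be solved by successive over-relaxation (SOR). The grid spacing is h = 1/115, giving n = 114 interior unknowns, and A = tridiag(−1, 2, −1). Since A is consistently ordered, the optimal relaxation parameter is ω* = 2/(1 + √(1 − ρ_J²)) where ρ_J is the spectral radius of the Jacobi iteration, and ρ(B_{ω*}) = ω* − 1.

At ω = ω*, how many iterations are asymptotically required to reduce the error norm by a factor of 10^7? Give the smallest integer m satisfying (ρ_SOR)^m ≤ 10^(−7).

n=114: λ(B_J) = 1 − λ(A)/2 = cos(kπ/115); k=1 gives ρ_J = 0.9996269.
root = sin(π/115) = 0.0273148  (since 1−cos² = sin²).
ω* = 2 / (1 + 0.0273148) = 2 / 1.0273148 ≈ 1.9468229.
[ρ_SOR] ω* − 1 = 0.9468229.
Need (0.9468229)^m ≤ 10^(−7): m ≥ 7·ln10/|ln 0.9468229| = 16.1181/0.0546432 = 294.970 ⇒ m = 295.

m = 295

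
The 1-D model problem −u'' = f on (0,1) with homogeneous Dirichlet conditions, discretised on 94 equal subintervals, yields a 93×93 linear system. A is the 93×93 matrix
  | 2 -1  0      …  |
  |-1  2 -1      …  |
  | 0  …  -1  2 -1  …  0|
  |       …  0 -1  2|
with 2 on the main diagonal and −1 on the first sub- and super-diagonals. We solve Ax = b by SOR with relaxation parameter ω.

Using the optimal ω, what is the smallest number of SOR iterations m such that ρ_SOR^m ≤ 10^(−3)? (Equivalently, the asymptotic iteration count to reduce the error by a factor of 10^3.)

m = 104

B_J for the 93×93 system has eigenvalues cos(kπ/94); ρ_J = cos(π/94) = 0.9994416.
√(1−ρ_J²) = |sin(π/94)| = 0.0334150
ω* = 2/(1 + 0.0334150) = 2/1.0334150 = 1.9353309.
ρ_SOR = ω* − 1 ≈ 0.9353309.
3·ln10 = 6.90776; −ln(0.9353309) = 0.0668549; m = ⌈6.90776/0.0668549⌉ = ⌈103.325⌉ = 104.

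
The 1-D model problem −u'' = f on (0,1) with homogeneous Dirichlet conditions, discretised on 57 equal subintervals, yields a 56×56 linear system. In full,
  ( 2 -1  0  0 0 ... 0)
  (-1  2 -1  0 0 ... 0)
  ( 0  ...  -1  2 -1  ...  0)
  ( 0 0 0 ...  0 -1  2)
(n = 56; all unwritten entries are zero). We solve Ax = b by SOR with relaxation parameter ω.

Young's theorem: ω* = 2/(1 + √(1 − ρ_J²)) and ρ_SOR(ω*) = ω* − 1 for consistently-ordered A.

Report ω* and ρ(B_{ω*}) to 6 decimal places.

B_J for the 56×56 system has eigenvalues cos(kπ/57); ρ_J = cos(π/57) = 0.998482.
√(1−ρ_J²) simplifies to sin(π/57) = 0.0550878.
[ω*] 2 ÷ (1 + 0.0550878) = 2 ÷ 1.0550878 = 1.895577.
[ρ_SOR] ω* − 1 = 0.895577.

ω* = 1.895577, ρ_SOR = 0.895577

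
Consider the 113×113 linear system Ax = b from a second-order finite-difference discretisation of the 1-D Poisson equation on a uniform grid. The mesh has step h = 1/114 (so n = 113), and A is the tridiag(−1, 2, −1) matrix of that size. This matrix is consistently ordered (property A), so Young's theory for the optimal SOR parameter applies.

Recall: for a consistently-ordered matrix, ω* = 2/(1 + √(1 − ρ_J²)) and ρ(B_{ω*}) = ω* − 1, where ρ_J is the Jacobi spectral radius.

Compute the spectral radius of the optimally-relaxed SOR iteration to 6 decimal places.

ρ_SOR = 0.946369

B_J for the 113×113 system has eigenvalues cos(kπ/114); ρ_J = cos(π/114) = 0.999620.
root = sin(π/114) = 0.0275543  (since 1−cos² = sin²).
ω* = 2/(1+0.0275543) = 1.946369
ρ(B_{ω*}) = ω*−1 = 0.946369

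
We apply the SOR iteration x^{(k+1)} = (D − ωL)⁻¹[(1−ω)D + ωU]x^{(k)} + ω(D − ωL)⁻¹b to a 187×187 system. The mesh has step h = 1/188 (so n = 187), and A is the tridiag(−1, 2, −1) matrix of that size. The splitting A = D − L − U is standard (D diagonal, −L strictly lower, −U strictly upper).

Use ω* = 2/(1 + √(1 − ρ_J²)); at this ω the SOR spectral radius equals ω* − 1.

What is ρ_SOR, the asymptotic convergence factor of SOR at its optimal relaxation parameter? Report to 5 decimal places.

ρ_SOR = 0.96713

ρ_J = max_k |cos(kπ/188)| = cos(π/188) = 0.99986
1 − cos²(π/188) = sin²(π/188) ⇒ √(1−ρ_J²) = sin(π/188) = 0.016710.
ω* = 2/(1 + 0.016710) = 2/1.016710 = 1.96713.
Hence ρ(B_{ω*}) = 1.96713 − 1 = 0.96713.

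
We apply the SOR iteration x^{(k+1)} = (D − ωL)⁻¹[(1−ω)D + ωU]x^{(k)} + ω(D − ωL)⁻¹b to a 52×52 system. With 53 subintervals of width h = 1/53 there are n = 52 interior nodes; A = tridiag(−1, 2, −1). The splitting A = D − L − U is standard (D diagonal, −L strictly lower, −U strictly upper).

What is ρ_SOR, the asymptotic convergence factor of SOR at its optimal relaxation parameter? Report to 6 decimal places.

With n=52, ρ(Jacobi) = cos(π/53) = 0.998244.
√(1 − cos²(π/53)) = sin(π/53) ≈ 0.0592406.
So ω* = 2/1.0592406 = 1.888145 (Young).
Hence ρ(B_{ω*}) = 1.888145 − 1 = 0.888145.

ρ_SOR = 0.888145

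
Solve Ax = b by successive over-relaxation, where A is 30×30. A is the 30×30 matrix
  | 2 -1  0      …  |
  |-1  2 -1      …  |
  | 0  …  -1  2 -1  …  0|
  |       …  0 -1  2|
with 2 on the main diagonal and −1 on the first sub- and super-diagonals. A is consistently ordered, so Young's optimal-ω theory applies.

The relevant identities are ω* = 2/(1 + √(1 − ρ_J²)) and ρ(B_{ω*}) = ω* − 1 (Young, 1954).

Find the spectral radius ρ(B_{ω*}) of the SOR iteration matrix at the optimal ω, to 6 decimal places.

With n=30, ρ(Jacobi) = cos(π/31) = 0.994869.
√(1−ρ_J²) simplifies to sin(π/31) = 0.1011683.
Then 2/(1+√(1−ρ_J²)) = 2/(1+0.1011683); ω* = 2/1.1011683 = 1.816253.
[ρ_SOR] ω* − 1 = 0.816253.

ρ_SOR = 0.816253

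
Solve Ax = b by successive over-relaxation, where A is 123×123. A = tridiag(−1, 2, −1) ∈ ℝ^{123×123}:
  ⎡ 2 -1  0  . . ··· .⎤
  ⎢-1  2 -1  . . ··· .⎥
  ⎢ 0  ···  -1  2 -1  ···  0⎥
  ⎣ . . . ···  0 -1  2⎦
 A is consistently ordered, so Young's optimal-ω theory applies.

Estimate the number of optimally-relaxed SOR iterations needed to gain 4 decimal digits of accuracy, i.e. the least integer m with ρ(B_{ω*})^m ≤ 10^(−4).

m = 182

With n=123, ρ(Jacobi) = cos(π/124) = 0.9996791.
1 − cos²(π/124) = sin²(π/124) ⇒ √(1−ρ_J²) = sin(π/124) = 0.0253327.
ω* = 2/(1 + 0.0253327) = 2/1.0253327 = 1.9505864.
[ρ_SOR] ω* − 1 = 0.9505864.
m ≥ 4·ln10 / (−ln 0.9505864) = 181.749; smallest integer m = 182.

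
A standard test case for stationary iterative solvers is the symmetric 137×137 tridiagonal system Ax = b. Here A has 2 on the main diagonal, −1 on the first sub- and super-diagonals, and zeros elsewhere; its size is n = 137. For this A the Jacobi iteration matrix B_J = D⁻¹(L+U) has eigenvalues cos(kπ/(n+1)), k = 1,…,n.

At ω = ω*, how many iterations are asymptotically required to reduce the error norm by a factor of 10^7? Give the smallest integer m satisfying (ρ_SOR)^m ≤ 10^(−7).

m = 354

spectrum of D⁻¹(L+U) = {cos(kπ/138) : 1≤k≤137}; ρ_J = cos(π/138) = 0.9997409.
1 − cos²(π/138) = sin²(π/138) ⇒ √(1−ρ_J²) = sin(π/138) = 0.0227632.
So ω* = 2/1.0227632 = 1.9554869 (Young).
At ω = 1.9554869 every |λ(B_ω)| = ω−1, so ρ_SOR = 0.9554869.
Need (0.9554869)^m ≤ 10^(−7): m ≥ 7·ln10/|ln 0.9554869| = 16.1181/0.0455342 = 353.978 ⇒ m = 354.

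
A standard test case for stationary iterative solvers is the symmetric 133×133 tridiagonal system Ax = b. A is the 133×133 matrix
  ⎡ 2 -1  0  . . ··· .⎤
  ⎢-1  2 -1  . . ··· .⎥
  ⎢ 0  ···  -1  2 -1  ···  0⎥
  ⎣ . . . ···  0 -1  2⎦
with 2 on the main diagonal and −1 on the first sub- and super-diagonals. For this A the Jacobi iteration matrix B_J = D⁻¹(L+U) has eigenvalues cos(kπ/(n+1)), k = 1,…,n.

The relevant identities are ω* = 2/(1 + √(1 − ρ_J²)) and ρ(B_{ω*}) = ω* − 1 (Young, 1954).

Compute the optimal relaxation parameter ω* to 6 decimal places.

ω* = 1.954189

n=133: λ(B_J) = 1 − λ(A)/2 = cos(kπ/134); k=1 gives ρ_J = 0.999725.
√(1 − cos²(π/134)) = sin(π/134) ≈ 0.0234426.
ω* = 2/(1 + 0.0234426) = 2/1.0234426 = 1.954189.
Hence ρ(B_{ω*}) = 1.954189 − 1 = 0.954189.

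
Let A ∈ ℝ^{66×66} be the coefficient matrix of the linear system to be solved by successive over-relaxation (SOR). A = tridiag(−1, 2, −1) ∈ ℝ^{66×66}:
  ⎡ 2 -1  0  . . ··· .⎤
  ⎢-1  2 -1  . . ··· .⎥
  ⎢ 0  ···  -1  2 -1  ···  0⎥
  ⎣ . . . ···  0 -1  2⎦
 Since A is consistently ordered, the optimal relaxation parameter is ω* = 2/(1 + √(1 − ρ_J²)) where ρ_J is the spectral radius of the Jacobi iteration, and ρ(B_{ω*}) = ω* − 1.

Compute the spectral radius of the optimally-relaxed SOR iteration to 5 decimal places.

With n=66, ρ(Jacobi) = cos(π/67) = 0.99890.
√(1−ρ_J²) simplifies to sin(π/67) = 0.046872.
ω* = 2/(1 + 0.046872) = 2/1.046872 = 1.91045.
At ω = 1.91045 every |λ(B_ω)| = ω−1, so ρ_SOR = 0.91045.

ρ_SOR = 0.91045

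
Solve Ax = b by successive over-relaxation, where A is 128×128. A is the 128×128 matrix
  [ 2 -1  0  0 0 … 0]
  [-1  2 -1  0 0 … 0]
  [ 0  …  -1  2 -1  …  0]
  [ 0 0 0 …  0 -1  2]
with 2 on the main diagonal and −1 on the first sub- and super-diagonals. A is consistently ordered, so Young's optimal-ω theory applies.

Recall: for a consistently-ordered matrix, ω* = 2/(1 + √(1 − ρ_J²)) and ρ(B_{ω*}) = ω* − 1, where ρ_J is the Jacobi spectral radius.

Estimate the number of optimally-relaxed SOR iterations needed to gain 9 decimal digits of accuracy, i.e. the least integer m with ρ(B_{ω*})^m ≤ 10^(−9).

m = 426

n=128: λ(B_J) = 1 − λ(A)/2 = cos(kπ/129); k=1 gives ρ_J = 0.9997035.
root = sin(π/129) = 0.0243510  (since 1−cos² = sin²).
ω* = 2/(1 + 0.0243510) = 2/1.0243510 = 1.9524558.
[ρ_SOR] ω* − 1 = 0.9524558.
(0.9524558)^m ≤ 10^{−9}  ⇒  m·ln(0.9524558) ≤ −9·ln10  ⇒  m ≥ 425.428  ⇒  m = 426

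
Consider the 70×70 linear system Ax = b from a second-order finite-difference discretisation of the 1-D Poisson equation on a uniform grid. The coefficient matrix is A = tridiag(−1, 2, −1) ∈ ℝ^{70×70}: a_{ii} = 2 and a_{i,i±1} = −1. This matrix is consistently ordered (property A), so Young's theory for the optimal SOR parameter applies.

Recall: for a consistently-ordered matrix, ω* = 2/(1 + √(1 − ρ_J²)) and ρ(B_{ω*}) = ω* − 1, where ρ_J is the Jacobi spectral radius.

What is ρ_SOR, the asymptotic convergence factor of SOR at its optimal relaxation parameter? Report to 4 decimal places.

ρ_SOR = 0.9153

ρ_J = max_k |cos(kπ/71)| = cos(π/71) = 0.9990
√(1−ρ_J²) simplifies to sin(π/71) = 0.04423.
[ω*] 2 ÷ (1 + 0.04423) = 2 ÷ 1.04423 = 1.9153.
Hence ρ(B_{ω*}) = 1.9153 − 1 = 0.9153.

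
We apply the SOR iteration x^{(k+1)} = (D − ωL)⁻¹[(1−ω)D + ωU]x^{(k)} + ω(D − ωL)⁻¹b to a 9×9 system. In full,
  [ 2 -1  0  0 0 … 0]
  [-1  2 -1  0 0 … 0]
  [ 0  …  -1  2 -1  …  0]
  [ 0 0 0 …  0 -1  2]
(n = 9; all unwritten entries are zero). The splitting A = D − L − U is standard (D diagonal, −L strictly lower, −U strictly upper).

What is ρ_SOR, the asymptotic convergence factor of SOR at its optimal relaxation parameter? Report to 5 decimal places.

spectrum of D⁻¹(L+U) = {cos(kπ/10) : 1≤k≤9}; ρ_J = cos(π/10) = 0.95106.
√(1−ρ_J²) = |sin(π/10)| = 0.309017
Then 2/(1+√(1−ρ_J²)) = 2/(1+0.309017); ω* = 2/1.309017 = 1.52786.
[ρ_SOR] ω* − 1 = 0.52786.

ρ_SOR = 0.52786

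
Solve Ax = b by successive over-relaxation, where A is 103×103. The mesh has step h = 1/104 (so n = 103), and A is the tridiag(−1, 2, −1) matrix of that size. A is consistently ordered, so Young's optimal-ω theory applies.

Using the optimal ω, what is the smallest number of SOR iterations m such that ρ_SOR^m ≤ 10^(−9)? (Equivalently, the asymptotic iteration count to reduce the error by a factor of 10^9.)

m = 343

[ρ_J] n=103: ρ(B_J) = cos(π/(n+1)) = cos(π/104) = 0.9995438.
√(1−ρ_J²) = |sin(π/104)| = 0.0302030
ω* = 2/(1 + 0.0302030) = 2/1.0302030 = 1.9413650.
Hence ρ(B_{ω*}) = 1.9413650 − 1 = 0.9413650.
ρ_SOR^m ≤ 10^(−9) ⇔ m ≥ 9·ln10/(−ln 0.9413650) = 20.7233/0.0604243 = 342.963; m = ⌈342.963⌉ = 343.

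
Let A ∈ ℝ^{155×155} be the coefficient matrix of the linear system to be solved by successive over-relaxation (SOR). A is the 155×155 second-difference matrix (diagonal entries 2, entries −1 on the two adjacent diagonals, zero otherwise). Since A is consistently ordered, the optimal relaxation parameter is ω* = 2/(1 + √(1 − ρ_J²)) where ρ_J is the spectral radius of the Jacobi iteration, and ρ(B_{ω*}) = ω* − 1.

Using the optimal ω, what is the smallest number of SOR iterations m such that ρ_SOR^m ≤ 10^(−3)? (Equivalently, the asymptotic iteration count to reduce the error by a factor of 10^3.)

n=155: λ(B_J) = 1 − λ(A)/2 = cos(kπ/156); k=1 gives ρ_J = 0.9997972.
√(1 − cos²(π/156)) = sin(π/156) ≈ 0.0201371.
Then 2/(1+√(1−ρ_J²)) = 2/(1+0.0201371); ω* = 2/1.0201371 = 1.9605208.
At ω = 1.9605208 every |λ(B_ω)| = ω−1, so ρ_SOR = 0.9605208.
(0.9605208)^m ≤ 10^{−3}  ⇒  m·ln(0.9605208) ≤ −3·ln10  ⇒  m ≥ 171.495  ⇒  m = 172

m = 172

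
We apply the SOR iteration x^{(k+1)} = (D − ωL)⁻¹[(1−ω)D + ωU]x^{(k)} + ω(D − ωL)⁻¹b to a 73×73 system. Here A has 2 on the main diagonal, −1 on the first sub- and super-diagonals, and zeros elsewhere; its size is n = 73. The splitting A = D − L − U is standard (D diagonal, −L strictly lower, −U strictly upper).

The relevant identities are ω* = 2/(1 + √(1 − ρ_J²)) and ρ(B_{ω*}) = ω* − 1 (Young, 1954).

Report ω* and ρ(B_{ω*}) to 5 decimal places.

ω* = 1.91857, ρ_SOR = 0.91857

n=73: λ(B_J) = 1 − λ(A)/2 = cos(kπ/74); k=1 gives ρ_J = 0.99910.
1 − cos²(π/74) = sin²(π/74) ⇒ √(1−ρ_J²) = sin(π/74) = 0.042441.
So ω* = 2/1.042441 = 1.91857 (Young).
ρ_SOR = ω* − 1 = 1.91857 − 1 = 0.91857.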